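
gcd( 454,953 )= 1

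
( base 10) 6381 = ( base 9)8670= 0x18ED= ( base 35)57b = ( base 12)3839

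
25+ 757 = 782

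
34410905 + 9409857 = 43820762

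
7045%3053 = 939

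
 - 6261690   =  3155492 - 9417182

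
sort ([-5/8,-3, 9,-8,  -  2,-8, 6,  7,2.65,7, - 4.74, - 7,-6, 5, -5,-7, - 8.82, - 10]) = [ - 10 , - 8.82, - 8, - 8, - 7, - 7,-6,-5,-4.74,  -  3,-2,  -  5/8,2.65,  5, 6,7,7 , 9]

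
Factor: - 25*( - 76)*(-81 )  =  -2^2*3^4 * 5^2*19^1 = - 153900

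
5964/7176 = 497/598 = 0.83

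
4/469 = 4/469   =  0.01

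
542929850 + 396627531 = 939557381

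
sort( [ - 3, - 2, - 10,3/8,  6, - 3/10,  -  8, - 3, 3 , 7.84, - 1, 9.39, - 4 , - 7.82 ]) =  [ - 10, - 8, - 7.82,-4, - 3, - 3, - 2, - 1 , - 3/10 , 3/8, 3,  6, 7.84, 9.39 ]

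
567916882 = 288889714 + 279027168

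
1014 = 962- - 52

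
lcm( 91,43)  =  3913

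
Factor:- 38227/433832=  - 2^( - 3 )*43^1*61^(-1) = -43/488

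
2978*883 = 2629574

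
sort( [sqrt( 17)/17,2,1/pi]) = [ sqrt( 17)/17, 1/pi,2]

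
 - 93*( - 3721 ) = 346053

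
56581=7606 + 48975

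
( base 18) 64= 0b1110000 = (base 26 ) 48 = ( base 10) 112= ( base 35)37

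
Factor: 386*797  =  307642 = 2^1*193^1  *  797^1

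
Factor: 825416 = 2^3*103177^1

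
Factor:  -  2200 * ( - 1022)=2248400 = 2^4 * 5^2*7^1*11^1 * 73^1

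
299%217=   82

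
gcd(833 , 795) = 1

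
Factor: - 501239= - 19^1*23^1 * 31^1*37^1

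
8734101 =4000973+4733128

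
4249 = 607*7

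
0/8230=0 = 0.00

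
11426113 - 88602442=  -  77176329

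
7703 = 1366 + 6337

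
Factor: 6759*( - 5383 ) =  - 36383697  =  - 3^2*7^1 * 751^1*769^1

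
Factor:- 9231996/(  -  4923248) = 2307999/1230812 =2^ ( - 2)*3^1*11^ (-2 )*523^1*1471^1*2543^( - 1 ) 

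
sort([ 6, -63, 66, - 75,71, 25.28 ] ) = [  -  75,  -  63, 6, 25.28, 66,71 ]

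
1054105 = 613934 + 440171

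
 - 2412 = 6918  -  9330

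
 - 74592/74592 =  - 1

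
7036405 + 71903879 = 78940284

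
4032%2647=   1385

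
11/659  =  11/659 = 0.02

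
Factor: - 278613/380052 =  - 607/828 = - 2^ ( - 2)*3^ ( - 2 )*23^(  -  1)*607^1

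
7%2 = 1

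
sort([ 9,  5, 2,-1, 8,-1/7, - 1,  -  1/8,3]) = [-1,- 1,  -  1/7, -1/8, 2, 3, 5,8, 9 ] 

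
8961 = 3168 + 5793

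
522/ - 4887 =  - 1 + 485/543 =- 0.11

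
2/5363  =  2/5363= 0.00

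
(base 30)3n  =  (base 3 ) 11012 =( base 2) 1110001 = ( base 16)71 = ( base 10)113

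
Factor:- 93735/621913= -3^2*5^1*2083^1*621913^( - 1) 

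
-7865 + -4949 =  - 12814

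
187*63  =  11781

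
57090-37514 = 19576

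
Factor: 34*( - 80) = - 2720 = - 2^5*5^1*17^1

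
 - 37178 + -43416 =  - 80594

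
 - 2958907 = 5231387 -8190294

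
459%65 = 4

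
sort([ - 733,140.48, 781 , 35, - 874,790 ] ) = [- 874, - 733, 35, 140.48, 781 , 790]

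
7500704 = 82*91472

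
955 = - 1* ( - 955)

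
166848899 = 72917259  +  93931640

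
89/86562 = 89/86562 = 0.00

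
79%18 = 7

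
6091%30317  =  6091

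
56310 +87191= 143501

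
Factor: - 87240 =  - 2^3*3^1*5^1*727^1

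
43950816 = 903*48672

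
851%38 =15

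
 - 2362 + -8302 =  - 10664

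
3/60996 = 1/20332  =  0.00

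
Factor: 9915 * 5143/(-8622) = -2^(-1)*3^(-1)*5^1*37^1*139^1*479^( - 1)*661^1 = -16997615/2874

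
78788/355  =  78788/355 = 221.94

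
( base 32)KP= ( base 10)665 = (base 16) 299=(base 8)1231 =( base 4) 22121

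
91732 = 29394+62338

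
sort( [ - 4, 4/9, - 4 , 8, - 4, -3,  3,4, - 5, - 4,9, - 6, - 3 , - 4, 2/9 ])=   [ - 6, - 5, - 4,-4 ,- 4 , - 4,  -  4, - 3, - 3,2/9 , 4/9, 3,4, 8, 9 ]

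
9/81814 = 9/81814 = 0.00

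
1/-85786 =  - 1/85786 =- 0.00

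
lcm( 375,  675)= 3375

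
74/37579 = 74/37579 = 0.00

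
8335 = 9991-1656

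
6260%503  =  224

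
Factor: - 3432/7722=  - 4/9 =- 2^2*3^( - 2) 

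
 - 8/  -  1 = 8 + 0/1 = 8.00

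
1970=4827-2857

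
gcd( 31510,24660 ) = 1370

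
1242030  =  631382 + 610648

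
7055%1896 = 1367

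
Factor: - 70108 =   -  2^2*17^1  *1031^1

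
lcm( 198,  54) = 594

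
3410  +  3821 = 7231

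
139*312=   43368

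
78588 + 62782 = 141370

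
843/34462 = 843/34462 = 0.02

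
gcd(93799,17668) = 1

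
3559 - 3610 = -51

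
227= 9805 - 9578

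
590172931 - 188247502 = 401925429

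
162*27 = 4374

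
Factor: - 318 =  - 2^1*3^1*53^1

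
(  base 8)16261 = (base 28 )9A9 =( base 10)7345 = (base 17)1871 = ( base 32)75H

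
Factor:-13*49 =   -  637 = - 7^2 * 13^1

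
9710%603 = 62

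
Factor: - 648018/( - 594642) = 777/713 = 3^1*7^1 * 23^( - 1)*31^( - 1) *37^1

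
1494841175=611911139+882930036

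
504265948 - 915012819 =  -  410746871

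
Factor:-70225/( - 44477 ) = 5^2*53^2*79^ ( - 1 ) * 563^(-1 )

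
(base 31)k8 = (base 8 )1164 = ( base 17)22g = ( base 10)628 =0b1001110100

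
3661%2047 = 1614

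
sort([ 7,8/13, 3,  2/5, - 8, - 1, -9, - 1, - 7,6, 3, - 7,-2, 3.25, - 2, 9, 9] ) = [ -9,-8, - 7, - 7, -2, - 2, - 1,-1,  2/5, 8/13, 3,3,3.25, 6,7, 9, 9 ]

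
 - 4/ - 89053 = 4/89053 = 0.00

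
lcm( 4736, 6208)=459392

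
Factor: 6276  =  2^2*3^1 * 523^1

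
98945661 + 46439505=145385166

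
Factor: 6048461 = 379^1 * 15959^1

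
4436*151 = 669836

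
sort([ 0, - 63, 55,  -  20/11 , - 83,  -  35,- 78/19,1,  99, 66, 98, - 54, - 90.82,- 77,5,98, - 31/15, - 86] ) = [ - 90.82, - 86,-83 , - 77, -63, - 54, - 35, - 78/19, - 31/15, -20/11, 0 , 1, 5, 55, 66, 98,98 , 99]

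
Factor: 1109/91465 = 5^(  -  1)*11^( - 1)*1109^1*1663^( - 1) 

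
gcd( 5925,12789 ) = 3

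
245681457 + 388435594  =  634117051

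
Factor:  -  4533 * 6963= - 31563279 = -3^2*11^1*211^1*1511^1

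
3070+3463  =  6533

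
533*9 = 4797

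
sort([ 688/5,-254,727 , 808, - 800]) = [  -  800,-254,  688/5,727,  808 ]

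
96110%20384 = 14574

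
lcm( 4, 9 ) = 36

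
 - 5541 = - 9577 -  - 4036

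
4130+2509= 6639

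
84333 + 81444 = 165777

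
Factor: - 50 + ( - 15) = -65 =- 5^1 *13^1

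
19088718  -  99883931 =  - 80795213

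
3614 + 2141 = 5755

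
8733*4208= 36748464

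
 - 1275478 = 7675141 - 8950619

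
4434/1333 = 4434/1333 = 3.33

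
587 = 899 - 312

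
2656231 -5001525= - 2345294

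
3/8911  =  3/8911 = 0.00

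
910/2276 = 455/1138  =  0.40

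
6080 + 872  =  6952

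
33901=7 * 4843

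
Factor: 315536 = 2^4*13^1 *37^1*41^1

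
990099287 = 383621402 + 606477885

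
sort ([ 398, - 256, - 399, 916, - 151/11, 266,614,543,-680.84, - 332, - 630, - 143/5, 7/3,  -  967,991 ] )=[ - 967,  -  680.84, - 630, - 399, - 332,-256 , - 143/5,-151/11,7/3,266 , 398,543,614,916,991 ]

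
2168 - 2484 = -316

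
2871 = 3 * 957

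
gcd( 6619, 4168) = 1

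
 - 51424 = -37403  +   - 14021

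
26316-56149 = -29833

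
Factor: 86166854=2^1*43083427^1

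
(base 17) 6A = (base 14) 80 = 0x70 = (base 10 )112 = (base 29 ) 3p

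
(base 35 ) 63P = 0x1D38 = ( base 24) cng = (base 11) 5690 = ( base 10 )7480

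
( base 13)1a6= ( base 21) EB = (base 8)461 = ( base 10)305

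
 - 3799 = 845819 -849618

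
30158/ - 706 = -43 + 100/353 = - 42.72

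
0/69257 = 0=   0.00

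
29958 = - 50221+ 80179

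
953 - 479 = 474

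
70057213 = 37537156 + 32520057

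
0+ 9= 9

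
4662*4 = 18648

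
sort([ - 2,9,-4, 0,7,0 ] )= [ - 4, - 2, 0, 0 , 7,9 ]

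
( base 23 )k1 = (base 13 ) 296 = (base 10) 461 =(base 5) 3321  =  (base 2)111001101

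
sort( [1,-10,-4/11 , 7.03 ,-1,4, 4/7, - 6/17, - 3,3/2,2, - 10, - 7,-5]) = [ - 10, - 10,-7,-5, -3,-1 ,-4/11,-6/17,4/7 , 1, 3/2, 2, 4,7.03 ]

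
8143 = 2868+5275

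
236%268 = 236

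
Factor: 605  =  5^1*11^2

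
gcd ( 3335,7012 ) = 1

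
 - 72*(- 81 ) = 5832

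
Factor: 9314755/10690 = 2^( - 1)*131^1 * 1069^( - 1)*14221^1=1862951/2138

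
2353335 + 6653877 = 9007212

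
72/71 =1+1/71 = 1.01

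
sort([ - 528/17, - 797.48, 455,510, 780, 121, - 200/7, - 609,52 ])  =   [-797.48, - 609,-528/17, - 200/7 , 52, 121,  455 , 510, 780 ] 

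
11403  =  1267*9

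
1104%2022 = 1104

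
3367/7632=3367/7632= 0.44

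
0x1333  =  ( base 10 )4915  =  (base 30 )5DP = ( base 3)20202001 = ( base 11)3769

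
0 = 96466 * 0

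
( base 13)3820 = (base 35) 6HO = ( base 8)17441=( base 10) 7969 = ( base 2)1111100100001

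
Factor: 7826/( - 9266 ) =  - 3913/4633 = -  7^1*13^1*41^( - 1 )* 43^1*113^( - 1 ) 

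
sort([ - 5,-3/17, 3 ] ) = [-5, - 3/17,3] 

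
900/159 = 300/53 = 5.66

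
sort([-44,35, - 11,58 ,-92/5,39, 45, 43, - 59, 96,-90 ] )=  [ - 90, - 59,-44 , - 92/5 , - 11,35, 39, 43,45, 58,96]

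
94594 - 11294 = 83300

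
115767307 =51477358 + 64289949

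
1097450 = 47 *23350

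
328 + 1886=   2214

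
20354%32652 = 20354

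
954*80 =76320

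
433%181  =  71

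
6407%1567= 139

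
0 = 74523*0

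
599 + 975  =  1574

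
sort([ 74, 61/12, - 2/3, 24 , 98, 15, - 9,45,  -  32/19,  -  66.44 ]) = [ - 66.44,- 9, - 32/19, - 2/3, 61/12, 15, 24, 45,74, 98] 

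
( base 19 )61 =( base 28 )43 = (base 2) 1110011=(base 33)3G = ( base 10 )115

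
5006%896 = 526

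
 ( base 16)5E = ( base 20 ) 4e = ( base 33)2s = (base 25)3j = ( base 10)94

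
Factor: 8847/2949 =3 = 3^1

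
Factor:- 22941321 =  - 3^1*13^1*588239^1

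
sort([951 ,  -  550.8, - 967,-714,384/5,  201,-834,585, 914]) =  [-967,-834, - 714, - 550.8,384/5,201,585,914,951]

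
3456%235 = 166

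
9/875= 9/875 = 0.01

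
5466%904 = 42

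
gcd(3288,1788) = 12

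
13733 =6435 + 7298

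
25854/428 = 60 + 87/214 = 60.41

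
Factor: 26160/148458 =40/227 = 2^3*5^1* 227^ ( - 1 ) 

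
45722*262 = 11979164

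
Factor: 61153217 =61153217^1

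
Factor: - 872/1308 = -2^1*3^(- 1 ) = - 2/3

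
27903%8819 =1446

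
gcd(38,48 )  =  2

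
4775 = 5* 955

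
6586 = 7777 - 1191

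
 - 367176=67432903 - 67800079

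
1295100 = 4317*300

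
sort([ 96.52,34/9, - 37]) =[ - 37,34/9,96.52]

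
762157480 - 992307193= - 230149713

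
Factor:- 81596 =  -2^2*20399^1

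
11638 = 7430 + 4208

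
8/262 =4/131 = 0.03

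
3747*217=813099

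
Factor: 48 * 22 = 2^5  *3^1*11^1 = 1056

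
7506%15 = 6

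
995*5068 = 5042660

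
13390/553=24  +  118/553 = 24.21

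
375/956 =375/956 = 0.39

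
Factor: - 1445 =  - 5^1 * 17^2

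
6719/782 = 8 + 463/782 =8.59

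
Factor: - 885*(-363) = 3^2*5^1* 11^2*59^1  =  321255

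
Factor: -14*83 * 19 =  -22078 = - 2^1*7^1 *19^1*83^1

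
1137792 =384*2963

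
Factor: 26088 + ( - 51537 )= - 25449 = - 3^1*17^1 * 499^1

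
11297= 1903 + 9394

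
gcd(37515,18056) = 61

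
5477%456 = 5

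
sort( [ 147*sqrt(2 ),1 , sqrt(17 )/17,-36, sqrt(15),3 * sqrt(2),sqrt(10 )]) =[-36,sqrt(17)/17,1,sqrt ( 10 ),  sqrt ( 15),3*sqrt(2),147*sqrt(2) ]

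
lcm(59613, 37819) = 3517167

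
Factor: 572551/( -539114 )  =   - 2^( - 1)*7^1*109^ ( - 1)*263^1*311^1*2473^( - 1)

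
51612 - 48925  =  2687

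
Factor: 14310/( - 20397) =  - 4770/6799 = -2^1* 3^2*5^1* 13^( - 1)*53^1*523^ ( - 1) 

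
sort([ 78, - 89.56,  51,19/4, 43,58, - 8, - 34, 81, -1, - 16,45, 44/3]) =[  -  89.56, - 34,-16, - 8, - 1,19/4,  44/3 , 43,45,51,58,78,81]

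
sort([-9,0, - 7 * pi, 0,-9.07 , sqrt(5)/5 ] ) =[ - 7 * pi, - 9.07, - 9,0 , 0,sqrt ( 5) /5]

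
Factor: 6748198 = 2^1*3374099^1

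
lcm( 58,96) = 2784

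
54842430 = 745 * 73614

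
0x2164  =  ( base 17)1C9E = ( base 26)CGK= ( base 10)8548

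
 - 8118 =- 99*82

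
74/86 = 37/43 = 0.86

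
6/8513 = 6/8513 = 0.00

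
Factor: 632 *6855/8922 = 722060/1487 = 2^2 * 5^1*79^1*457^1*1487^( - 1)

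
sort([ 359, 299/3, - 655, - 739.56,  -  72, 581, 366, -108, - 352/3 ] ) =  [-739.56,-655, - 352/3,-108, - 72, 299/3, 359 , 366, 581 ]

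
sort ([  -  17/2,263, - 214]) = [ - 214, - 17/2,263 ] 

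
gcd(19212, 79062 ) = 6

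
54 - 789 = -735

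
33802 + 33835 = 67637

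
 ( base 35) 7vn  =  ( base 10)9683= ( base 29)BEQ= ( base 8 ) 22723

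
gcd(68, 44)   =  4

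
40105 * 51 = 2045355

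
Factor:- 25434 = - 2^1*3^4*157^1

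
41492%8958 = 5660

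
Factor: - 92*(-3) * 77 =2^2*3^1 *7^1*11^1*23^1 =21252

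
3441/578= 3441/578 = 5.95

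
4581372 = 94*48738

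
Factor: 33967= 33967^1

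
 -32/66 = -16/33= - 0.48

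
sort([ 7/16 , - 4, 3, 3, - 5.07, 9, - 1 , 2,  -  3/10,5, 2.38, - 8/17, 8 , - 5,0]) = [ - 5.07,-5, - 4, - 1 , - 8/17,  -  3/10, 0,  7/16, 2, 2.38, 3,3,5, 8,9]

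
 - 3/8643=- 1/2881 = - 0.00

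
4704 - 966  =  3738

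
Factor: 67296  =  2^5 * 3^1*701^1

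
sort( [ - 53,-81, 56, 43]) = [ - 81 ,-53,43 , 56]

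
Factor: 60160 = 2^8*5^1*47^1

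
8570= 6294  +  2276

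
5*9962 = 49810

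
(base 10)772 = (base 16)304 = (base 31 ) OS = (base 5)11042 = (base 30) pm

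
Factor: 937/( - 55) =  - 5^(-1)*11^(-1 )*937^1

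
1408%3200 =1408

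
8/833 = 8/833 = 0.01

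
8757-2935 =5822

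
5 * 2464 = 12320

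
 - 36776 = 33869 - 70645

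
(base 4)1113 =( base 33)2l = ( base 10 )87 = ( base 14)63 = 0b1010111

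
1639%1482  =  157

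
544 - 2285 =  - 1741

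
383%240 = 143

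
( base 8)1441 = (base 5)11201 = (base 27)12i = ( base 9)1080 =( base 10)801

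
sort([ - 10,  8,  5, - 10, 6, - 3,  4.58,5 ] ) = [ - 10, - 10,  -  3, 4.58,5, 5,6,  8] 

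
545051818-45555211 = 499496607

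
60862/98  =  30431/49 = 621.04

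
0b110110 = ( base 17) 33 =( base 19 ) 2G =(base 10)54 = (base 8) 66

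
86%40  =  6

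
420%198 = 24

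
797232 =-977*(-816 )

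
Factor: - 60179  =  -7^1 * 8597^1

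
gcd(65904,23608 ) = 8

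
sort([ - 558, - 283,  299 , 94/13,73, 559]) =[ - 558, - 283,94/13,73, 299,559] 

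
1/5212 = 1/5212= 0.00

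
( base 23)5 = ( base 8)5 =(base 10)5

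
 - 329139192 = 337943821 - 667083013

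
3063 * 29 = 88827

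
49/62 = 49/62  =  0.79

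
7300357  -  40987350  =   - 33686993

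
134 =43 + 91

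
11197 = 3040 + 8157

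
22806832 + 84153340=106960172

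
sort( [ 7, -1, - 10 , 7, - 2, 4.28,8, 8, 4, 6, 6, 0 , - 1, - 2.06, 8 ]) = [- 10,-2.06, - 2, - 1, - 1,0, 4,4.28,6,  6, 7 , 7,8, 8, 8 ]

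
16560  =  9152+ 7408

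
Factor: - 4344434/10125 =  - 2^1*3^( - 4) * 5^( - 3)*401^1*5417^1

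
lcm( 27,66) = 594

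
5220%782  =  528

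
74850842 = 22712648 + 52138194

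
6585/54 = 121 + 17/18 = 121.94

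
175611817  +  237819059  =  413430876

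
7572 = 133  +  7439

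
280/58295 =56/11659  =  0.00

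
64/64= 1= 1.00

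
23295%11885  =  11410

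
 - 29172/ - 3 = 9724 + 0/1 = 9724.00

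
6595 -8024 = -1429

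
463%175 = 113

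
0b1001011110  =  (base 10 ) 606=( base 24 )116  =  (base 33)ic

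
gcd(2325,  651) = 93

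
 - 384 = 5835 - 6219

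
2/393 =2/393 = 0.01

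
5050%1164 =394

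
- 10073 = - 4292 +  - 5781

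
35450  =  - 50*(  -  709) 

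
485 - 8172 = -7687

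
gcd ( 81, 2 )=1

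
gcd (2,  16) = 2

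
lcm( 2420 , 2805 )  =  123420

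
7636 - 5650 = 1986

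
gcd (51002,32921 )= 7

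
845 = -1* ( - 845)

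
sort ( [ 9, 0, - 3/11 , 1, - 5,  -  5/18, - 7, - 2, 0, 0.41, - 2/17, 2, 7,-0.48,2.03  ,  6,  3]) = [- 7, - 5, - 2, - 0.48, - 5/18, - 3/11, - 2/17, 0, 0, 0.41, 1, 2,  2.03,3, 6 , 7,9 ] 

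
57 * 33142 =1889094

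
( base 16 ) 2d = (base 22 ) 21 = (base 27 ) 1I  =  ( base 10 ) 45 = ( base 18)29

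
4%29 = 4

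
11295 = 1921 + 9374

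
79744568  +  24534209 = 104278777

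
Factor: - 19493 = - 101^1*193^1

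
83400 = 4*20850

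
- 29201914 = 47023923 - 76225837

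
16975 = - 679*(  -  25 )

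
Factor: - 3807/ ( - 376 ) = 81/8 = 2^ ( - 3)*3^4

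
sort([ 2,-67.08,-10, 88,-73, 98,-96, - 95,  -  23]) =[-96,-95,-73, - 67.08, - 23, - 10, 2,88,98 ] 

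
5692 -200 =5492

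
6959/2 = 3479 + 1/2 = 3479.50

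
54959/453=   54959/453 = 121.32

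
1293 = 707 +586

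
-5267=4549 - 9816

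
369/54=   6 + 5/6=6.83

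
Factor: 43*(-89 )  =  -43^1*89^1 =- 3827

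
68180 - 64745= 3435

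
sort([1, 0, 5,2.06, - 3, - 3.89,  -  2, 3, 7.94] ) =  [ - 3.89, - 3, - 2,0,1, 2.06, 3, 5,7.94] 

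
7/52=7/52 = 0.13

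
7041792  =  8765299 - 1723507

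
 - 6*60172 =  - 361032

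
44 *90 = 3960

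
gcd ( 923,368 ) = 1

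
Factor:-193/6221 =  - 193^1*6221^(-1) 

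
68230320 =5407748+62822572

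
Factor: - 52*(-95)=4940 = 2^2*5^1*13^1*19^1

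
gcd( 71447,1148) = 1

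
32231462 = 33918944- 1687482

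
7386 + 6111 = 13497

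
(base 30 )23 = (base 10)63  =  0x3F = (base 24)2f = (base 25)2D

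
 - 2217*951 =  - 2108367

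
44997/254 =44997/254 = 177.15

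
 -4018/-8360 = 2009/4180 = 0.48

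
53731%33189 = 20542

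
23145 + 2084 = 25229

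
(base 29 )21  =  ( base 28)23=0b111011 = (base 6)135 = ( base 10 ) 59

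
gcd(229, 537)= 1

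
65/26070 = 13/5214 =0.00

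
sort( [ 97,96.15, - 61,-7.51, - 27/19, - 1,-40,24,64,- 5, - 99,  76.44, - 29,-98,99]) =[ - 99,  -  98,  -  61,-40, -29, - 7.51, - 5, - 27/19, -1,24,64, 76.44,96.15,97,99 ]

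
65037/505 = 65037/505   =  128.79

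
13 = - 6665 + 6678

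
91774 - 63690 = 28084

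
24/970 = 12/485 = 0.02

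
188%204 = 188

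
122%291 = 122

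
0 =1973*0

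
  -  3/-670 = 3/670  =  0.00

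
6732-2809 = 3923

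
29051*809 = 23502259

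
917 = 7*131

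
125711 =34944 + 90767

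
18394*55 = 1011670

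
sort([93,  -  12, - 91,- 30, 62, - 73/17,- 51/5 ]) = [ - 91 , - 30, - 12, - 51/5, - 73/17, 62,93 ] 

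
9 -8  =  1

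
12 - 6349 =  - 6337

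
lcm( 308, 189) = 8316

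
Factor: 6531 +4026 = 10557 = 3^3*17^1*23^1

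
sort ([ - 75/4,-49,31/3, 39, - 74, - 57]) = [ - 74,-57,-49  , - 75/4 , 31/3,39] 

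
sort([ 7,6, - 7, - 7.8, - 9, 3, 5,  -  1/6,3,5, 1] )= [ - 9, - 7.8,-7,-1/6, 1, 3,3,5, 5, 6,7 ]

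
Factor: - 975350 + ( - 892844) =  - 2^1* 19^1*211^1*233^1 = - 1868194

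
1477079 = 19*77741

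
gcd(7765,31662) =1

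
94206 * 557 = 52472742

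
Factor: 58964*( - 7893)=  - 2^2*3^2*877^1*14741^1 = - 465402852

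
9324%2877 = 693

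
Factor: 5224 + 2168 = 7392 = 2^5 * 3^1 *7^1*11^1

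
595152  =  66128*9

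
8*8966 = 71728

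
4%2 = 0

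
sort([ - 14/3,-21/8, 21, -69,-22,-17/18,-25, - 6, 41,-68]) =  [ - 69, - 68, - 25, - 22,-6, - 14/3, - 21/8, - 17/18, 21, 41] 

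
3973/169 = 3973/169 = 23.51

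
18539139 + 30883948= 49423087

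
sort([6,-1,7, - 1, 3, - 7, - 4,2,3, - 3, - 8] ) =[ - 8, - 7, - 4, - 3,  -  1, - 1, 2, 3, 3, 6,  7 ] 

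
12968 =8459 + 4509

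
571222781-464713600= 106509181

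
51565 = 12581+38984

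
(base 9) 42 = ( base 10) 38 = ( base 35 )13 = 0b100110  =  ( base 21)1h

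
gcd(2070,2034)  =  18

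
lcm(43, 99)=4257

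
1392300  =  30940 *45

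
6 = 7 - 1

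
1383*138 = 190854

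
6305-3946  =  2359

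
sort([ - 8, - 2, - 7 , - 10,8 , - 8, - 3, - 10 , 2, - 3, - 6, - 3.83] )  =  [ - 10, - 10,  -  8,-8, - 7, - 6, - 3.83, - 3  , - 3 ,- 2, 2,8] 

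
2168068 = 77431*28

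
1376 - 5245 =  - 3869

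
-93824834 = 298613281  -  392438115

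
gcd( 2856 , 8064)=168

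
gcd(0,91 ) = 91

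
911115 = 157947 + 753168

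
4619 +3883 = 8502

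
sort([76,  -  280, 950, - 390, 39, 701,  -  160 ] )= [ - 390, - 280, - 160, 39,  76, 701,950 ] 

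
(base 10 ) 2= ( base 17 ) 2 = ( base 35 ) 2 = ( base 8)2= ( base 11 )2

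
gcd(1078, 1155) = 77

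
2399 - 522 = 1877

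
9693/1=9693 = 9693.00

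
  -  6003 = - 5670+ - 333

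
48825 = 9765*5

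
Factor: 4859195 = 5^1*11^1*17^1*5197^1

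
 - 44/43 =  - 44/43 = - 1.02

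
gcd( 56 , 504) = 56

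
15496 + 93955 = 109451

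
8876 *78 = 692328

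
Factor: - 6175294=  - 2^1*59^2*887^1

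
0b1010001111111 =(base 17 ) 112B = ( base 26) 7jl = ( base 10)5247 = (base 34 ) 4IB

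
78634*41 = 3223994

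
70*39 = 2730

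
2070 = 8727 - 6657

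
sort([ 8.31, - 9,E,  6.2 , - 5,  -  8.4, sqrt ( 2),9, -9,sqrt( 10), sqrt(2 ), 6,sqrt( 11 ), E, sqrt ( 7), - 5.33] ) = [ - 9 , - 9, - 8.4  , - 5.33, - 5, sqrt(  2 ),sqrt ( 2), sqrt( 7),E,E,sqrt(10 ),sqrt(11 ),6,  6.2,8.31,9] 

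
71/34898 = 71/34898 =0.00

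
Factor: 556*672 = 373632 =2^7*3^1*7^1 * 139^1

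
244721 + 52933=297654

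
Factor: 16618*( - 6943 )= - 115378774= -2^1*7^1 * 53^1*131^1*1187^1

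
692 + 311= 1003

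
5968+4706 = 10674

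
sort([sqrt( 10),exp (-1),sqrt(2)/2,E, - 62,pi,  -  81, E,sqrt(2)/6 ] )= [ - 81, - 62,sqrt( 2)/6,exp(-1),sqrt( 2)/2,  E,E, pi,sqrt(10 ) ]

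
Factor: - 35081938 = - 2^1 * 29^1*604861^1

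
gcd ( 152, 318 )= 2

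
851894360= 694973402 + 156920958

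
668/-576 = - 2 + 121/144= - 1.16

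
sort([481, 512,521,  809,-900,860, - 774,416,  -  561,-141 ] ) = [-900, - 774, - 561, - 141,416, 481,512,521, 809 , 860 ] 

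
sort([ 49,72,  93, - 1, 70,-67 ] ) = [  -  67, - 1, 49, 70,72, 93]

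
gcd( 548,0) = 548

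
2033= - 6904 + 8937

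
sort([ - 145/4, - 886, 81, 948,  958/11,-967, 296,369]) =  [-967, - 886,-145/4, 81,958/11,296,369, 948]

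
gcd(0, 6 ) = 6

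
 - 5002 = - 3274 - 1728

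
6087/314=19 + 121/314 = 19.39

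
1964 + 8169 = 10133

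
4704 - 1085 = 3619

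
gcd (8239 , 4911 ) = 1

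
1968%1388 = 580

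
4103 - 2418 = 1685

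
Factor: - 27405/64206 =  - 2^(-1 )*5^1 * 7^1*41^( - 1) = - 35/82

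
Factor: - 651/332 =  - 2^(-2)*3^1*7^1*31^1 * 83^( - 1 ) 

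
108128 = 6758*16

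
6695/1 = 6695 = 6695.00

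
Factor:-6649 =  - 61^1*109^1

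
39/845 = 3/65 = 0.05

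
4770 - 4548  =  222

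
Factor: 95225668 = 2^2*23806417^1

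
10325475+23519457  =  33844932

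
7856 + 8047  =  15903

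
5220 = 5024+196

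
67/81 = 67/81= 0.83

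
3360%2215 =1145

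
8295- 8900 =  -  605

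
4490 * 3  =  13470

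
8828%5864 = 2964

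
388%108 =64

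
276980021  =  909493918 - 632513897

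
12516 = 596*21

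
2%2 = 0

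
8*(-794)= - 6352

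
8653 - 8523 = 130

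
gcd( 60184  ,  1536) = 8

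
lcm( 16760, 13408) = 67040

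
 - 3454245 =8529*(  -  405)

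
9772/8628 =2443/2157 = 1.13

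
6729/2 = 6729/2= 3364.50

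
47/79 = 47/79 = 0.59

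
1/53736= 1/53736 = 0.00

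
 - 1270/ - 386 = 635/193 = 3.29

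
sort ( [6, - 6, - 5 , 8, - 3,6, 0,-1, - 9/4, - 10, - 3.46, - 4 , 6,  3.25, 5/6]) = [ - 10,  -  6, - 5, -4,-3.46, - 3, - 9/4,-1, 0,5/6,3.25,6,6, 6,8]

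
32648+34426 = 67074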